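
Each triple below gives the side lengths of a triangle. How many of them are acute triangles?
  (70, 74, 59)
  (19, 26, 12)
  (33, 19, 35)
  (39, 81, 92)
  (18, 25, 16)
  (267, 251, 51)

(70,74,59): 59²+70² = 8381 > 5476 = 74² → acute
(19,26,12): 12²+19² = 505 < 676 = 26² → obtuse
(33,19,35): 19²+33² = 1450 > 1225 = 35² → acute
(39,81,92): 39²+81² = 8082 < 8464 = 92² → obtuse
(18,25,16): 16²+18² = 580 < 625 = 25² → obtuse
(267,251,51): 51²+251² = 65602 < 71289 = 267² → obtuse
2 of the 6 are acute.

2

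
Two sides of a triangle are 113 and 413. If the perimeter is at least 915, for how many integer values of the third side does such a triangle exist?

137

Triangle inequality: 300 < x < 526. Perimeter ≥ 915 gives x ≥ 915 − 113 − 413 = 389.
So 389 ≤ x < 526; integers 389 through 525: 137 values.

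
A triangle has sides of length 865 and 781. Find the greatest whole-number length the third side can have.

1645

The third side must be strictly less than 865 + 781 = 1646.
The largest integer below 1646 is 1645.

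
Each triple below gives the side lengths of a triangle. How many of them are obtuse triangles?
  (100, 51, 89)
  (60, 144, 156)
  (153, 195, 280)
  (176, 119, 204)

1

(100,51,89): 51²+89² = 10522 > 10000 = 100² → acute
(60,144,156): 60²+144² = 24336 = 156² → right
(153,195,280): 153²+195² = 61434 < 78400 = 280² → obtuse
(176,119,204): 119²+176² = 45137 > 41616 = 204² → acute
1 of the 4 is obtuse.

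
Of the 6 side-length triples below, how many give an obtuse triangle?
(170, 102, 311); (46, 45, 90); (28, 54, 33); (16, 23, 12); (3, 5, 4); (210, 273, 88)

(170,102,311): 102+170 ≤ 311, not a triangle
(46,45,90): 45²+46² = 4141 < 8100 = 90² → obtuse
(28,54,33): 28²+33² = 1873 < 2916 = 54² → obtuse
(16,23,12): 12²+16² = 400 < 529 = 23² → obtuse
(3,5,4): 3²+4² = 25 = 5² → right
(210,273,88): 88²+210² = 51844 < 74529 = 273² → obtuse
4 of the 6 are obtuse.

4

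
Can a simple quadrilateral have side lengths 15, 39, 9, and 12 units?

No

For a quadrilateral, each side must be shorter than the sum of the others.
Here the longest side is 39, but the remaining 3 sides sum to only 36.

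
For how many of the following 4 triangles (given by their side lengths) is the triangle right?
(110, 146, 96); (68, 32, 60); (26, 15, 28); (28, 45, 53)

(110,146,96): 96²+110² = 21316 = 146² → right
(68,32,60): 32²+60² = 4624 = 68² → right
(26,15,28): 15²+26² = 901 > 784 = 28² → acute
(28,45,53): 28²+45² = 2809 = 53² → right
3 of the 4 are right.

3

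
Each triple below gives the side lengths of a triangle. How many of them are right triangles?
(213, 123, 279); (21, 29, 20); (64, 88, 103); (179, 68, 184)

1

(213,123,279): 123²+213² = 60498 < 77841 = 279² → obtuse
(21,29,20): 20²+21² = 841 = 29² → right
(64,88,103): 64²+88² = 11840 > 10609 = 103² → acute
(179,68,184): 68²+179² = 36665 > 33856 = 184² → acute
1 of the 4 is right.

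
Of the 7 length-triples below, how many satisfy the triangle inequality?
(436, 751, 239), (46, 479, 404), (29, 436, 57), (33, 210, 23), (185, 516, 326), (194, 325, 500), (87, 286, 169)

(239,436,751): 239+436 ≤ 751 → not valid
(46,404,479): 46+404 ≤ 479 → not valid
(29,57,436): 29+57 ≤ 436 → not valid
(23,33,210): 23+33 ≤ 210 → not valid
(185,326,516): 185+326 ≤ 516 → not valid
(194,325,500): 194+325 > 500 → valid
(87,169,286): 87+169 ≤ 286 → not valid
1 of the 7 triples forms a triangle.

1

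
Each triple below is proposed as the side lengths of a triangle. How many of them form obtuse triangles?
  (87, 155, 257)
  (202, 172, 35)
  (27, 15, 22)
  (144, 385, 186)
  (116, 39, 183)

2

(87,155,257): 87+155 ≤ 257, not a triangle
(202,172,35): 35²+172² = 30809 < 40804 = 202² → obtuse
(27,15,22): 15²+22² = 709 < 729 = 27² → obtuse
(144,385,186): 144+186 ≤ 385, not a triangle
(116,39,183): 39+116 ≤ 183, not a triangle
2 of the 5 are obtuse.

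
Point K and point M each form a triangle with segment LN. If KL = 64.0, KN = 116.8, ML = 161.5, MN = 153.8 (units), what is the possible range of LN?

From triangle KLN: |64.0 − 116.8| < LN < 64.0 + 116.8, i.e. 52.8 < LN < 180.8.
From triangle MLN: 7.7 < LN < 315.3.
Both must hold, so LN lies in the intersection.

52.8 < LN < 180.8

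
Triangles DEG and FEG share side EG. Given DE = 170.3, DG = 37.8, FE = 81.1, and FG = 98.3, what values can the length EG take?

132.5 < EG < 179.4

From triangle DEG: |170.3 − 37.8| < EG < 170.3 + 37.8, i.e. 132.5 < EG < 208.1.
From triangle FEG: 17.2 < EG < 179.4.
Both must hold, so EG lies in the intersection.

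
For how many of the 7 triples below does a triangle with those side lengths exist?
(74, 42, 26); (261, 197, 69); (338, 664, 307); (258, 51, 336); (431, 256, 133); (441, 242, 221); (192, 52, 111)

(26,42,74): 26+42 ≤ 74 → not valid
(69,197,261): 69+197 > 261 → valid
(307,338,664): 307+338 ≤ 664 → not valid
(51,258,336): 51+258 ≤ 336 → not valid
(133,256,431): 133+256 ≤ 431 → not valid
(221,242,441): 221+242 > 441 → valid
(52,111,192): 52+111 ≤ 192 → not valid
2 of the 7 triples form a triangle.

2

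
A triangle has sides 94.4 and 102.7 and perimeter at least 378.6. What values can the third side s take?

181.5 ≤ s < 197.1

Triangle inequality alone gives 8.3 < s < 197.1.
The perimeter condition gives s ≥ 378.6 − 94.4 − 102.7 = 181.5.
Intersecting the two: 181.5 ≤ s < 197.1.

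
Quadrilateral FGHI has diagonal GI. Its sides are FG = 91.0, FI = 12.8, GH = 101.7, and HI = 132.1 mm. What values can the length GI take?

78.2 < GI < 103.8

From triangle FGI: |91.0 − 12.8| < GI < 91.0 + 12.8, i.e. 78.2 < GI < 103.8.
From triangle HGI: 30.4 < GI < 233.8.
Both must hold, so GI lies in the intersection.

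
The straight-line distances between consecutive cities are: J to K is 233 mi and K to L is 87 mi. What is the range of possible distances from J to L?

By the triangle inequality, |233 − 87| ≤ JL ≤ 233 + 87.

146 ≤ JL ≤ 320 mi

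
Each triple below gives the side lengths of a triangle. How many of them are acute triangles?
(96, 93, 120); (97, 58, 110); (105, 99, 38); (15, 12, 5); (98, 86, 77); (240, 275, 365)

(96,93,120): 93²+96² = 17865 > 14400 = 120² → acute
(97,58,110): 58²+97² = 12773 > 12100 = 110² → acute
(105,99,38): 38²+99² = 11245 > 11025 = 105² → acute
(15,12,5): 5²+12² = 169 < 225 = 15² → obtuse
(98,86,77): 77²+86² = 13325 > 9604 = 98² → acute
(240,275,365): 240²+275² = 133225 = 365² → right
4 of the 6 are acute.

4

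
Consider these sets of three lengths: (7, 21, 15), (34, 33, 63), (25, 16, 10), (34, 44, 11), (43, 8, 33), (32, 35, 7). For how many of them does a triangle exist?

(7,15,21): 7+15 > 21 → valid
(33,34,63): 33+34 > 63 → valid
(10,16,25): 10+16 > 25 → valid
(11,34,44): 11+34 > 44 → valid
(8,33,43): 8+33 ≤ 43 → not valid
(7,32,35): 7+32 > 35 → valid
5 of the 6 triples form a triangle.

5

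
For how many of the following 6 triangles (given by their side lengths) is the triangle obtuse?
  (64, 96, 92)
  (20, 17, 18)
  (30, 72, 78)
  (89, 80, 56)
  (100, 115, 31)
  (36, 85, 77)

1

(64,96,92): 64²+92² = 12560 > 9216 = 96² → acute
(20,17,18): 17²+18² = 613 > 400 = 20² → acute
(30,72,78): 30²+72² = 6084 = 78² → right
(89,80,56): 56²+80² = 9536 > 7921 = 89² → acute
(100,115,31): 31²+100² = 10961 < 13225 = 115² → obtuse
(36,85,77): 36²+77² = 7225 = 85² → right
1 of the 6 is obtuse.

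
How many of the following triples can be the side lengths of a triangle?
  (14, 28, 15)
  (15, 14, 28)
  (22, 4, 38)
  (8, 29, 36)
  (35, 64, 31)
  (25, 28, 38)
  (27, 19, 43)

6

(14,15,28): 14+15 > 28 → valid
(14,15,28): 14+15 > 28 → valid
(4,22,38): 4+22 ≤ 38 → not valid
(8,29,36): 8+29 > 36 → valid
(31,35,64): 31+35 > 64 → valid
(25,28,38): 25+28 > 38 → valid
(19,27,43): 19+27 > 43 → valid
6 of the 7 triples form a triangle.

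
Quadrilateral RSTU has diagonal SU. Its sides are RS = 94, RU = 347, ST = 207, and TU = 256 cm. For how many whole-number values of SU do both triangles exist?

From triangle RSU: 253 < SU < 441.
From triangle TSU: 49 < SU < 463.
Intersection: 253 < SU < 441, so integers 254 through 440: 187 values.

187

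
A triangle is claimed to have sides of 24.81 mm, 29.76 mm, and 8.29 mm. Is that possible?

Yes

The longest side is 29.76, and the other two sum to 33.10.
Since 33.10 > 29.76, the triangle inequality holds.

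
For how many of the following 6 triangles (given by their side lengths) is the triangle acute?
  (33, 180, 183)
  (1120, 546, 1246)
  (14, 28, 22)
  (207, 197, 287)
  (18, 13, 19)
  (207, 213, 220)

(33,180,183): 33²+180² = 33489 = 183² → right
(1120,546,1246): 546²+1120² = 1552516 = 1246² → right
(14,28,22): 14²+22² = 680 < 784 = 28² → obtuse
(207,197,287): 197²+207² = 81658 < 82369 = 287² → obtuse
(18,13,19): 13²+18² = 493 > 361 = 19² → acute
(207,213,220): 207²+213² = 88218 > 48400 = 220² → acute
2 of the 6 are acute.

2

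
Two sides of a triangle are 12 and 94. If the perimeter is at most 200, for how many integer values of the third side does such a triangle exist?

12

Triangle inequality: 82 < x < 106. Perimeter ≤ 200 gives x ≤ 200 − 12 − 94 = 94.
So 82 < x ≤ 94; integers 83 through 94: 12 values.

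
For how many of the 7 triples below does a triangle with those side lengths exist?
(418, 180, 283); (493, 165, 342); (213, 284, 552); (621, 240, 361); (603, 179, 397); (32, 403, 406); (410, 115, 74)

(180,283,418): 180+283 > 418 → valid
(165,342,493): 165+342 > 493 → valid
(213,284,552): 213+284 ≤ 552 → not valid
(240,361,621): 240+361 ≤ 621 → not valid
(179,397,603): 179+397 ≤ 603 → not valid
(32,403,406): 32+403 > 406 → valid
(74,115,410): 74+115 ≤ 410 → not valid
3 of the 7 triples form a triangle.

3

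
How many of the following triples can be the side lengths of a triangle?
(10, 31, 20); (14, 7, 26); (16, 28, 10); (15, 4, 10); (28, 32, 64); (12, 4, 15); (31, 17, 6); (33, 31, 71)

1

(10,20,31): 10+20 ≤ 31 → not valid
(7,14,26): 7+14 ≤ 26 → not valid
(10,16,28): 10+16 ≤ 28 → not valid
(4,10,15): 4+10 ≤ 15 → not valid
(28,32,64): 28+32 ≤ 64 → not valid
(4,12,15): 4+12 > 15 → valid
(6,17,31): 6+17 ≤ 31 → not valid
(31,33,71): 31+33 ≤ 71 → not valid
1 of the 8 triples forms a triangle.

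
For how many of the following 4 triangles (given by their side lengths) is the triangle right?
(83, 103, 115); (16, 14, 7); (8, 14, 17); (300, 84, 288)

1

(83,103,115): 83²+103² = 17498 > 13225 = 115² → acute
(16,14,7): 7²+14² = 245 < 256 = 16² → obtuse
(8,14,17): 8²+14² = 260 < 289 = 17² → obtuse
(300,84,288): 84²+288² = 90000 = 300² → right
1 of the 4 is right.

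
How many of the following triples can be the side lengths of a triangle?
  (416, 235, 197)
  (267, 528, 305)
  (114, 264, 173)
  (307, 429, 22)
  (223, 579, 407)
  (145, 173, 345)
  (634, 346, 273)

4

(197,235,416): 197+235 > 416 → valid
(267,305,528): 267+305 > 528 → valid
(114,173,264): 114+173 > 264 → valid
(22,307,429): 22+307 ≤ 429 → not valid
(223,407,579): 223+407 > 579 → valid
(145,173,345): 145+173 ≤ 345 → not valid
(273,346,634): 273+346 ≤ 634 → not valid
4 of the 7 triples form a triangle.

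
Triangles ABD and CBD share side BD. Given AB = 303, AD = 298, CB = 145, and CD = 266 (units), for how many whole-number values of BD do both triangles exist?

289

From triangle ABD: 5 < BD < 601.
From triangle CBD: 121 < BD < 411.
Intersection: 121 < BD < 411, so integers 122 through 410: 289 values.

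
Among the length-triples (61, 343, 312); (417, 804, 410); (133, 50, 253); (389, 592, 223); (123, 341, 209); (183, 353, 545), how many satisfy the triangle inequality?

3

(61,312,343): 61+312 > 343 → valid
(410,417,804): 410+417 > 804 → valid
(50,133,253): 50+133 ≤ 253 → not valid
(223,389,592): 223+389 > 592 → valid
(123,209,341): 123+209 ≤ 341 → not valid
(183,353,545): 183+353 ≤ 545 → not valid
3 of the 6 triples form a triangle.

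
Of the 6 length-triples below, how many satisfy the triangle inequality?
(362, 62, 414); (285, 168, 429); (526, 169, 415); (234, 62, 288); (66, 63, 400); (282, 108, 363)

5

(62,362,414): 62+362 > 414 → valid
(168,285,429): 168+285 > 429 → valid
(169,415,526): 169+415 > 526 → valid
(62,234,288): 62+234 > 288 → valid
(63,66,400): 63+66 ≤ 400 → not valid
(108,282,363): 108+282 > 363 → valid
5 of the 6 triples form a triangle.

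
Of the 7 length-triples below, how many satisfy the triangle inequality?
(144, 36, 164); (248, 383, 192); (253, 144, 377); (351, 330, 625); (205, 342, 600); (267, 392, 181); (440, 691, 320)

6

(36,144,164): 36+144 > 164 → valid
(192,248,383): 192+248 > 383 → valid
(144,253,377): 144+253 > 377 → valid
(330,351,625): 330+351 > 625 → valid
(205,342,600): 205+342 ≤ 600 → not valid
(181,267,392): 181+267 > 392 → valid
(320,440,691): 320+440 > 691 → valid
6 of the 7 triples form a triangle.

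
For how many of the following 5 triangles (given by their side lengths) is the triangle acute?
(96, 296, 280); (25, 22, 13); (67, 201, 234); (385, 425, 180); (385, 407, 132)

(96,296,280): 96²+280² = 87616 = 296² → right
(25,22,13): 13²+22² = 653 > 625 = 25² → acute
(67,201,234): 67²+201² = 44890 < 54756 = 234² → obtuse
(385,425,180): 180²+385² = 180625 = 425² → right
(385,407,132): 132²+385² = 165649 = 407² → right
1 of the 5 is acute.

1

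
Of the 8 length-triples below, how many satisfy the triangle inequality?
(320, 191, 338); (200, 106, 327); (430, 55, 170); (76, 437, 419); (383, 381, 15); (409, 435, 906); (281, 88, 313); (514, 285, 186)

(191,320,338): 191+320 > 338 → valid
(106,200,327): 106+200 ≤ 327 → not valid
(55,170,430): 55+170 ≤ 430 → not valid
(76,419,437): 76+419 > 437 → valid
(15,381,383): 15+381 > 383 → valid
(409,435,906): 409+435 ≤ 906 → not valid
(88,281,313): 88+281 > 313 → valid
(186,285,514): 186+285 ≤ 514 → not valid
4 of the 8 triples form a triangle.

4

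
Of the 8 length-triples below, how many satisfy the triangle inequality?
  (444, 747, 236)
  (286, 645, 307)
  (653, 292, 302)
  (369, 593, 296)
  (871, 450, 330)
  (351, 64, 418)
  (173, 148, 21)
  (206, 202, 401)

(236,444,747): 236+444 ≤ 747 → not valid
(286,307,645): 286+307 ≤ 645 → not valid
(292,302,653): 292+302 ≤ 653 → not valid
(296,369,593): 296+369 > 593 → valid
(330,450,871): 330+450 ≤ 871 → not valid
(64,351,418): 64+351 ≤ 418 → not valid
(21,148,173): 21+148 ≤ 173 → not valid
(202,206,401): 202+206 > 401 → valid
2 of the 8 triples form a triangle.

2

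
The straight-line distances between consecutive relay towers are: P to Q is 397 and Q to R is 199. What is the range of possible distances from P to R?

By the triangle inequality, |397 − 199| ≤ PR ≤ 397 + 199.

198 ≤ PR ≤ 596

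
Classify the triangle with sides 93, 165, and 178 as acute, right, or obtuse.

acute

Compare the square of the longest side to the sum of squares of the other two: 93² + 165² = 35874 > 31684 = 178².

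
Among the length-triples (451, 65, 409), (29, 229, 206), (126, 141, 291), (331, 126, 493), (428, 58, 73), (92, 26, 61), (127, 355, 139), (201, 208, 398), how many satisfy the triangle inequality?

(65,409,451): 65+409 > 451 → valid
(29,206,229): 29+206 > 229 → valid
(126,141,291): 126+141 ≤ 291 → not valid
(126,331,493): 126+331 ≤ 493 → not valid
(58,73,428): 58+73 ≤ 428 → not valid
(26,61,92): 26+61 ≤ 92 → not valid
(127,139,355): 127+139 ≤ 355 → not valid
(201,208,398): 201+208 > 398 → valid
3 of the 8 triples form a triangle.

3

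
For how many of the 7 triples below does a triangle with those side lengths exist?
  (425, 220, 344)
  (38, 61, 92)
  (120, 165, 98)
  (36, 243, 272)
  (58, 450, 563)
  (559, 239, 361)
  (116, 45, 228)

(220,344,425): 220+344 > 425 → valid
(38,61,92): 38+61 > 92 → valid
(98,120,165): 98+120 > 165 → valid
(36,243,272): 36+243 > 272 → valid
(58,450,563): 58+450 ≤ 563 → not valid
(239,361,559): 239+361 > 559 → valid
(45,116,228): 45+116 ≤ 228 → not valid
5 of the 7 triples form a triangle.

5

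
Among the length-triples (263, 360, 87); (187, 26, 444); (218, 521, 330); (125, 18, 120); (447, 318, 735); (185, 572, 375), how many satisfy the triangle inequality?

3

(87,263,360): 87+263 ≤ 360 → not valid
(26,187,444): 26+187 ≤ 444 → not valid
(218,330,521): 218+330 > 521 → valid
(18,120,125): 18+120 > 125 → valid
(318,447,735): 318+447 > 735 → valid
(185,375,572): 185+375 ≤ 572 → not valid
3 of the 6 triples form a triangle.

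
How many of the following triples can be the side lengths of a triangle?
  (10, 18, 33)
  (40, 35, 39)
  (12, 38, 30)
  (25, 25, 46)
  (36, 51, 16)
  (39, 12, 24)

4

(10,18,33): 10+18 ≤ 33 → not valid
(35,39,40): 35+39 > 40 → valid
(12,30,38): 12+30 > 38 → valid
(25,25,46): 25+25 > 46 → valid
(16,36,51): 16+36 > 51 → valid
(12,24,39): 12+24 ≤ 39 → not valid
4 of the 6 triples form a triangle.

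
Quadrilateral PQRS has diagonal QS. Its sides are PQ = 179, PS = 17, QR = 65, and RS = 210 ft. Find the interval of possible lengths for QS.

From triangle PQS: |179 − 17| < QS < 179 + 17, i.e. 162 < QS < 196.
From triangle RQS: 145 < QS < 275.
Both must hold, so QS lies in the intersection.

162 < QS < 196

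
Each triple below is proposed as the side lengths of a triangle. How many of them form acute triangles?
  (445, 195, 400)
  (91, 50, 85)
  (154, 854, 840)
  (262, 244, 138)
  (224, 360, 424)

(445,195,400): 195²+400² = 198025 = 445² → right
(91,50,85): 50²+85² = 9725 > 8281 = 91² → acute
(154,854,840): 154²+840² = 729316 = 854² → right
(262,244,138): 138²+244² = 78580 > 68644 = 262² → acute
(224,360,424): 224²+360² = 179776 = 424² → right
2 of the 5 are acute.

2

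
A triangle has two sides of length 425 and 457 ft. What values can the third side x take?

32 < x < 882 (ft)

By the triangle inequality, x must be less than 425 + 457 = 882 and greater than |425 − 457| = 32.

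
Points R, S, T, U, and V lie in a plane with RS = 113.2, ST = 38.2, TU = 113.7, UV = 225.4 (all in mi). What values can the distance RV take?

The maximum is all hops collinear in one direction: 113.2 + 38.2 + 113.7 + 225.4 = 490.5.
The longest hop is 225.4; the others sum to 265.1. Since 225.4 ≤ 265.1, the path can fold back on itself completely, so the minimum distance is 0.

0 ≤ RV ≤ 490.5 mi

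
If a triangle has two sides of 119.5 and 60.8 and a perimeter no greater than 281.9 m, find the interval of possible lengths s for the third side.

Triangle inequality alone gives 58.7 < s < 180.3.
The perimeter condition gives s ≤ 281.9 − 119.5 − 60.8 = 101.6.
Intersecting the two: 58.7 < s ≤ 101.6.

58.7 < s ≤ 101.6 m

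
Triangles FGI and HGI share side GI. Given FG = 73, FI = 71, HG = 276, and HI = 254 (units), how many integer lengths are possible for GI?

121

From triangle FGI: 2 < GI < 144.
From triangle HGI: 22 < GI < 530.
Intersection: 22 < GI < 144, so integers 23 through 143: 121 values.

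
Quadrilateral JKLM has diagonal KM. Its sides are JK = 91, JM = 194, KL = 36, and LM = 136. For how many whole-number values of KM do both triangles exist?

From triangle JKM: 103 < KM < 285.
From triangle LKM: 100 < KM < 172.
Intersection: 103 < KM < 172, so integers 104 through 171: 68 values.

68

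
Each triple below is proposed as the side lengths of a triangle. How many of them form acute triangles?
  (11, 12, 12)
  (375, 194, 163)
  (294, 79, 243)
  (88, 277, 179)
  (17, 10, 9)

1

(11,12,12): 11²+12² = 265 > 144 = 12² → acute
(375,194,163): 163+194 ≤ 375, not a triangle
(294,79,243): 79²+243² = 65290 < 86436 = 294² → obtuse
(88,277,179): 88+179 ≤ 277, not a triangle
(17,10,9): 9²+10² = 181 < 289 = 17² → obtuse
1 of the 5 is acute.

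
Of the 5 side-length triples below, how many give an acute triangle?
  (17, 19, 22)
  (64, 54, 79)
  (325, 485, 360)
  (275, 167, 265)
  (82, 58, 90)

(17,19,22): 17²+19² = 650 > 484 = 22² → acute
(64,54,79): 54²+64² = 7012 > 6241 = 79² → acute
(325,485,360): 325²+360² = 235225 = 485² → right
(275,167,265): 167²+265² = 98114 > 75625 = 275² → acute
(82,58,90): 58²+82² = 10088 > 8100 = 90² → acute
4 of the 5 are acute.

4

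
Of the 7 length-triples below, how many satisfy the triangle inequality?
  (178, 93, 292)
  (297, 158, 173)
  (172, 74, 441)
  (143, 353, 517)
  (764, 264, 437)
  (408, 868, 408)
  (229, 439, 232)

(93,178,292): 93+178 ≤ 292 → not valid
(158,173,297): 158+173 > 297 → valid
(74,172,441): 74+172 ≤ 441 → not valid
(143,353,517): 143+353 ≤ 517 → not valid
(264,437,764): 264+437 ≤ 764 → not valid
(408,408,868): 408+408 ≤ 868 → not valid
(229,232,439): 229+232 > 439 → valid
2 of the 7 triples form a triangle.

2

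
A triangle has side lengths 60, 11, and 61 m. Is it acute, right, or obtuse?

Compare the square of the longest side to the sum of squares of the other two: 11² + 60² = 3721 = 61².

right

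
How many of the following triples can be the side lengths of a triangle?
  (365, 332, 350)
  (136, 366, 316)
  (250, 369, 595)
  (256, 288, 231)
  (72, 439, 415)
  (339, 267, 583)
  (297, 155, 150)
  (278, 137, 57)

7

(332,350,365): 332+350 > 365 → valid
(136,316,366): 136+316 > 366 → valid
(250,369,595): 250+369 > 595 → valid
(231,256,288): 231+256 > 288 → valid
(72,415,439): 72+415 > 439 → valid
(267,339,583): 267+339 > 583 → valid
(150,155,297): 150+155 > 297 → valid
(57,137,278): 57+137 ≤ 278 → not valid
7 of the 8 triples form a triangle.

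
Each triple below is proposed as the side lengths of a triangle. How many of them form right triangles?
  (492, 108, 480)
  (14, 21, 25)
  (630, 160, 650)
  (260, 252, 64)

(492,108,480): 108²+480² = 242064 = 492² → right
(14,21,25): 14²+21² = 637 > 625 = 25² → acute
(630,160,650): 160²+630² = 422500 = 650² → right
(260,252,64): 64²+252² = 67600 = 260² → right
3 of the 4 are right.

3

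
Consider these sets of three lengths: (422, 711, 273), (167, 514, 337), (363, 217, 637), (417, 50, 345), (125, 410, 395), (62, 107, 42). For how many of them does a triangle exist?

1

(273,422,711): 273+422 ≤ 711 → not valid
(167,337,514): 167+337 ≤ 514 → not valid
(217,363,637): 217+363 ≤ 637 → not valid
(50,345,417): 50+345 ≤ 417 → not valid
(125,395,410): 125+395 > 410 → valid
(42,62,107): 42+62 ≤ 107 → not valid
1 of the 6 triples forms a triangle.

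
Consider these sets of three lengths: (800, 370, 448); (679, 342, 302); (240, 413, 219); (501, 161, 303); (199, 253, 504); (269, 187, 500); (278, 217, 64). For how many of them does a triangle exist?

(370,448,800): 370+448 > 800 → valid
(302,342,679): 302+342 ≤ 679 → not valid
(219,240,413): 219+240 > 413 → valid
(161,303,501): 161+303 ≤ 501 → not valid
(199,253,504): 199+253 ≤ 504 → not valid
(187,269,500): 187+269 ≤ 500 → not valid
(64,217,278): 64+217 > 278 → valid
3 of the 7 triples form a triangle.

3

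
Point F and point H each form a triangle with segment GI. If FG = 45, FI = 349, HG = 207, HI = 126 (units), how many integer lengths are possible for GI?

28

From triangle FGI: 304 < GI < 394.
From triangle HGI: 81 < GI < 333.
Intersection: 304 < GI < 333, so integers 305 through 332: 28 values.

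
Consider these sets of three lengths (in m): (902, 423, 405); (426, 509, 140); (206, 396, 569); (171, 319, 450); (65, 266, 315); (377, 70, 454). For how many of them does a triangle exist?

4

(405,423,902): 405+423 ≤ 902 → not valid
(140,426,509): 140+426 > 509 → valid
(206,396,569): 206+396 > 569 → valid
(171,319,450): 171+319 > 450 → valid
(65,266,315): 65+266 > 315 → valid
(70,377,454): 70+377 ≤ 454 → not valid
4 of the 6 triples form a triangle.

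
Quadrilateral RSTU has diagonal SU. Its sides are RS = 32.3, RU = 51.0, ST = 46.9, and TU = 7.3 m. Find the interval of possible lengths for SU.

From triangle RSU: |32.3 − 51.0| < SU < 32.3 + 51.0, i.e. 18.7 < SU < 83.3.
From triangle TSU: 39.6 < SU < 54.2.
Both must hold, so SU lies in the intersection.

39.6 < SU < 54.2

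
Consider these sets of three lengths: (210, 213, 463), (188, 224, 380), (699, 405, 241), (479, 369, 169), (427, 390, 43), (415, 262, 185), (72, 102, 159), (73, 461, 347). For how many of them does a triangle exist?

(210,213,463): 210+213 ≤ 463 → not valid
(188,224,380): 188+224 > 380 → valid
(241,405,699): 241+405 ≤ 699 → not valid
(169,369,479): 169+369 > 479 → valid
(43,390,427): 43+390 > 427 → valid
(185,262,415): 185+262 > 415 → valid
(72,102,159): 72+102 > 159 → valid
(73,347,461): 73+347 ≤ 461 → not valid
5 of the 8 triples form a triangle.

5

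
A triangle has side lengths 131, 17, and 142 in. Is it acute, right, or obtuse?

Compare the square of the longest side to the sum of squares of the other two: 17² + 131² = 17450 < 20164 = 142².

obtuse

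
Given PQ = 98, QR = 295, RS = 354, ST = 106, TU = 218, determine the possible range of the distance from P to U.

The maximum is all hops collinear in one direction: 98 + 295 + 354 + 106 + 218 = 1071.
The longest hop is 354; the others sum to 717. Since 354 ≤ 717, the path can fold back on itself completely, so the minimum distance is 0.

0 ≤ PU ≤ 1071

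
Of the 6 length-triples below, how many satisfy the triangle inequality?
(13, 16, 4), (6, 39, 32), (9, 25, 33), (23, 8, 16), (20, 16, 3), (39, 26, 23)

4

(4,13,16): 4+13 > 16 → valid
(6,32,39): 6+32 ≤ 39 → not valid
(9,25,33): 9+25 > 33 → valid
(8,16,23): 8+16 > 23 → valid
(3,16,20): 3+16 ≤ 20 → not valid
(23,26,39): 23+26 > 39 → valid
4 of the 6 triples form a triangle.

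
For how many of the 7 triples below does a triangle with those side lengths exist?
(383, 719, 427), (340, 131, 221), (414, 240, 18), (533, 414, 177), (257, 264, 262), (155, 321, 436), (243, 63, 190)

6

(383,427,719): 383+427 > 719 → valid
(131,221,340): 131+221 > 340 → valid
(18,240,414): 18+240 ≤ 414 → not valid
(177,414,533): 177+414 > 533 → valid
(257,262,264): 257+262 > 264 → valid
(155,321,436): 155+321 > 436 → valid
(63,190,243): 63+190 > 243 → valid
6 of the 7 triples form a triangle.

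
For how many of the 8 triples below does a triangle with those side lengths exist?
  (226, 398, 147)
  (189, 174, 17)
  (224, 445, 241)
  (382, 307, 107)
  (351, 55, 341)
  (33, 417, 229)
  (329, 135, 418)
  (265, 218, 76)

(147,226,398): 147+226 ≤ 398 → not valid
(17,174,189): 17+174 > 189 → valid
(224,241,445): 224+241 > 445 → valid
(107,307,382): 107+307 > 382 → valid
(55,341,351): 55+341 > 351 → valid
(33,229,417): 33+229 ≤ 417 → not valid
(135,329,418): 135+329 > 418 → valid
(76,218,265): 76+218 > 265 → valid
6 of the 8 triples form a triangle.

6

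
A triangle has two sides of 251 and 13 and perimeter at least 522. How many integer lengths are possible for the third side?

6

Triangle inequality: 238 < x < 264. Perimeter ≥ 522 gives x ≥ 522 − 251 − 13 = 258.
So 258 ≤ x < 264; integers 258 through 263: 6 values.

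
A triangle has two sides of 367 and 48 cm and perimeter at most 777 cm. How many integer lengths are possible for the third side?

43

Triangle inequality: 319 < x < 415. Perimeter ≤ 777 gives x ≤ 777 − 367 − 48 = 362.
So 319 < x ≤ 362; integers 320 through 362: 43 values.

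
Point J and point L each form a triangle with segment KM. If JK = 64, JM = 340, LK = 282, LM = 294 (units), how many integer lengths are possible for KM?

127

From triangle JKM: 276 < KM < 404.
From triangle LKM: 12 < KM < 576.
Intersection: 276 < KM < 404, so integers 277 through 403: 127 values.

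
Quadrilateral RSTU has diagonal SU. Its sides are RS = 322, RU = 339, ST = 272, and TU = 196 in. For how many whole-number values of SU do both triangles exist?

From triangle RSU: 17 < SU < 661.
From triangle TSU: 76 < SU < 468.
Intersection: 76 < SU < 468, so integers 77 through 467: 391 values.

391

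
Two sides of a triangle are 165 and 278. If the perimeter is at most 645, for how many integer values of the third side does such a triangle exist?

Triangle inequality: 113 < x < 443. Perimeter ≤ 645 gives x ≤ 645 − 165 − 278 = 202.
So 113 < x ≤ 202; integers 114 through 202: 89 values.

89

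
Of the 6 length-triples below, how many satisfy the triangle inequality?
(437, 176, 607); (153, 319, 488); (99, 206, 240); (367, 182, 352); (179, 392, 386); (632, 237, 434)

(176,437,607): 176+437 > 607 → valid
(153,319,488): 153+319 ≤ 488 → not valid
(99,206,240): 99+206 > 240 → valid
(182,352,367): 182+352 > 367 → valid
(179,386,392): 179+386 > 392 → valid
(237,434,632): 237+434 > 632 → valid
5 of the 6 triples form a triangle.

5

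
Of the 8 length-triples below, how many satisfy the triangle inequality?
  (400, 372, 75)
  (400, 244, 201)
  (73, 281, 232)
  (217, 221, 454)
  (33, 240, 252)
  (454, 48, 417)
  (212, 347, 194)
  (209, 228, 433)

7

(75,372,400): 75+372 > 400 → valid
(201,244,400): 201+244 > 400 → valid
(73,232,281): 73+232 > 281 → valid
(217,221,454): 217+221 ≤ 454 → not valid
(33,240,252): 33+240 > 252 → valid
(48,417,454): 48+417 > 454 → valid
(194,212,347): 194+212 > 347 → valid
(209,228,433): 209+228 > 433 → valid
7 of the 8 triples form a triangle.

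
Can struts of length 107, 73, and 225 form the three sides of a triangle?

The longest side is 225, but the other two sum to only 180.
180 < 225, so the triangle inequality fails.

No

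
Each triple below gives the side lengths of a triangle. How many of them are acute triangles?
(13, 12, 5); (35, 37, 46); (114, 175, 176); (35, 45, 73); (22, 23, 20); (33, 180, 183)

(13,12,5): 5²+12² = 169 = 13² → right
(35,37,46): 35²+37² = 2594 > 2116 = 46² → acute
(114,175,176): 114²+175² = 43621 > 30976 = 176² → acute
(35,45,73): 35²+45² = 3250 < 5329 = 73² → obtuse
(22,23,20): 20²+22² = 884 > 529 = 23² → acute
(33,180,183): 33²+180² = 33489 = 183² → right
3 of the 6 are acute.

3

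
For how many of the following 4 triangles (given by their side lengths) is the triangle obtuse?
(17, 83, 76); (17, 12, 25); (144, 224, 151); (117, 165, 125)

3

(17,83,76): 17²+76² = 6065 < 6889 = 83² → obtuse
(17,12,25): 12²+17² = 433 < 625 = 25² → obtuse
(144,224,151): 144²+151² = 43537 < 50176 = 224² → obtuse
(117,165,125): 117²+125² = 29314 > 27225 = 165² → acute
3 of the 4 are obtuse.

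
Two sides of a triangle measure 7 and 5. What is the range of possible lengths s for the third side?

By the triangle inequality, s must be less than 7 + 5 = 12 and greater than |7 − 5| = 2.

2 < s < 12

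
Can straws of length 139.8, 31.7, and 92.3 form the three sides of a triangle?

No

The longest side is 139.8, but the other two sum to only 124.0.
124.0 < 139.8, so the triangle inequality fails.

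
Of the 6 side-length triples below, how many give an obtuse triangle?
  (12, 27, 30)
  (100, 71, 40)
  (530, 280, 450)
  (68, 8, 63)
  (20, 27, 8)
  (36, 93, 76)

(12,27,30): 12²+27² = 873 < 900 = 30² → obtuse
(100,71,40): 40²+71² = 6641 < 10000 = 100² → obtuse
(530,280,450): 280²+450² = 280900 = 530² → right
(68,8,63): 8²+63² = 4033 < 4624 = 68² → obtuse
(20,27,8): 8²+20² = 464 < 729 = 27² → obtuse
(36,93,76): 36²+76² = 7072 < 8649 = 93² → obtuse
5 of the 6 are obtuse.

5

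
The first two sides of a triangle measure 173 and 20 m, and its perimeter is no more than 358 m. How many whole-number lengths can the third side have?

Triangle inequality: 153 < x < 193. Perimeter ≤ 358 gives x ≤ 358 − 173 − 20 = 165.
So 153 < x ≤ 165; integers 154 through 165: 12 values.

12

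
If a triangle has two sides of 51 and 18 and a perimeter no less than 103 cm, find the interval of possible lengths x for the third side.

Triangle inequality alone gives 33 < x < 69.
The perimeter condition gives x ≥ 103 − 51 − 18 = 34.
Intersecting the two: 34 ≤ x < 69.

34 ≤ x < 69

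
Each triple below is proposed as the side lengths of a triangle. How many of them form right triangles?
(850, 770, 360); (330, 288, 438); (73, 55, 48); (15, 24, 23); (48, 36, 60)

4

(850,770,360): 360²+770² = 722500 = 850² → right
(330,288,438): 288²+330² = 191844 = 438² → right
(73,55,48): 48²+55² = 5329 = 73² → right
(15,24,23): 15²+23² = 754 > 576 = 24² → acute
(48,36,60): 36²+48² = 3600 = 60² → right
4 of the 5 are right.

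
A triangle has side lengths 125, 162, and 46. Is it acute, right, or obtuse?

Compare the square of the longest side to the sum of squares of the other two: 46² + 125² = 17741 < 26244 = 162².

obtuse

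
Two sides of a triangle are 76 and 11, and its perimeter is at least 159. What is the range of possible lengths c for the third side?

72 ≤ c < 87

Triangle inequality alone gives 65 < c < 87.
The perimeter condition gives c ≥ 159 − 76 − 11 = 72.
Intersecting the two: 72 ≤ c < 87.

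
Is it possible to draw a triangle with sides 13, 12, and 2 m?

Yes

The longest side is 13, and the other two sum to 14.
Since 14 > 13, the triangle inequality holds.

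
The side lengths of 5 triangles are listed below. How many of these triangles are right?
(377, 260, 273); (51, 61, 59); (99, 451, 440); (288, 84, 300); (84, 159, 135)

4

(377,260,273): 260²+273² = 142129 = 377² → right
(51,61,59): 51²+59² = 6082 > 3721 = 61² → acute
(99,451,440): 99²+440² = 203401 = 451² → right
(288,84,300): 84²+288² = 90000 = 300² → right
(84,159,135): 84²+135² = 25281 = 159² → right
4 of the 5 are right.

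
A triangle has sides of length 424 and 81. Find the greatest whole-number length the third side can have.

The third side must be strictly less than 424 + 81 = 505.
The largest integer below 505 is 504.

504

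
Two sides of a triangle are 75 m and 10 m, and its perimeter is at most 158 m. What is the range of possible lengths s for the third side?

Triangle inequality alone gives 65 < s < 85.
The perimeter condition gives s ≤ 158 − 75 − 10 = 73.
Intersecting the two: 65 < s ≤ 73.

65 < s ≤ 73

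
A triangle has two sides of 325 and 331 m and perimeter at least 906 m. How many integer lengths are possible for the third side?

Triangle inequality: 6 < x < 656. Perimeter ≥ 906 gives x ≥ 906 − 325 − 331 = 250.
So 250 ≤ x < 656; integers 250 through 655: 406 values.

406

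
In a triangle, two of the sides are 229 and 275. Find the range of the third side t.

46 < t < 504

By the triangle inequality, t must be less than 229 + 275 = 504 and greater than |229 − 275| = 46.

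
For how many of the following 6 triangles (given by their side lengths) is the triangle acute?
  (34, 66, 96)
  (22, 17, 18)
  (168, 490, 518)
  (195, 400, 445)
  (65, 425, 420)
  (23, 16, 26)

(34,66,96): 34²+66² = 5512 < 9216 = 96² → obtuse
(22,17,18): 17²+18² = 613 > 484 = 22² → acute
(168,490,518): 168²+490² = 268324 = 518² → right
(195,400,445): 195²+400² = 198025 = 445² → right
(65,425,420): 65²+420² = 180625 = 425² → right
(23,16,26): 16²+23² = 785 > 676 = 26² → acute
2 of the 6 are acute.

2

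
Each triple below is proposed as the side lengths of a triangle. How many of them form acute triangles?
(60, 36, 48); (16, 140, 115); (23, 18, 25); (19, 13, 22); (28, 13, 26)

(60,36,48): 36²+48² = 3600 = 60² → right
(16,140,115): 16+115 ≤ 140, not a triangle
(23,18,25): 18²+23² = 853 > 625 = 25² → acute
(19,13,22): 13²+19² = 530 > 484 = 22² → acute
(28,13,26): 13²+26² = 845 > 784 = 28² → acute
3 of the 5 are acute.

3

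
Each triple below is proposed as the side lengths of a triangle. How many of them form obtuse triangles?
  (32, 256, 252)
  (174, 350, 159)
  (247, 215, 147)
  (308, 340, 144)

(32,256,252): 32²+252² = 64528 < 65536 = 256² → obtuse
(174,350,159): 159+174 ≤ 350, not a triangle
(247,215,147): 147²+215² = 67834 > 61009 = 247² → acute
(308,340,144): 144²+308² = 115600 = 340² → right
1 of the 4 is obtuse.

1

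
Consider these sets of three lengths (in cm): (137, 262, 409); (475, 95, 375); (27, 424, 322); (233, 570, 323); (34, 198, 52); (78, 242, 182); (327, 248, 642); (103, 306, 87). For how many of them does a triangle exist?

(137,262,409): 137+262 ≤ 409 → not valid
(95,375,475): 95+375 ≤ 475 → not valid
(27,322,424): 27+322 ≤ 424 → not valid
(233,323,570): 233+323 ≤ 570 → not valid
(34,52,198): 34+52 ≤ 198 → not valid
(78,182,242): 78+182 > 242 → valid
(248,327,642): 248+327 ≤ 642 → not valid
(87,103,306): 87+103 ≤ 306 → not valid
1 of the 8 triples forms a triangle.

1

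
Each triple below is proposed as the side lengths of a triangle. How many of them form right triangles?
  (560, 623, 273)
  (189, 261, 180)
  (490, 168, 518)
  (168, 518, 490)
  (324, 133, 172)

4

(560,623,273): 273²+560² = 388129 = 623² → right
(189,261,180): 180²+189² = 68121 = 261² → right
(490,168,518): 168²+490² = 268324 = 518² → right
(168,518,490): 168²+490² = 268324 = 518² → right
(324,133,172): 133+172 ≤ 324, not a triangle
4 of the 5 are right.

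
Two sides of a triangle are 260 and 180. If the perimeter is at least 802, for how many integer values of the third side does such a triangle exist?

Triangle inequality: 80 < x < 440. Perimeter ≥ 802 gives x ≥ 802 − 260 − 180 = 362.
So 362 ≤ x < 440; integers 362 through 439: 78 values.

78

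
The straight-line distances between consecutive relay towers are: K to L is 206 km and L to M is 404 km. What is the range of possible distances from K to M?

By the triangle inequality, |206 − 404| ≤ KM ≤ 206 + 404.

198 ≤ KM ≤ 610 km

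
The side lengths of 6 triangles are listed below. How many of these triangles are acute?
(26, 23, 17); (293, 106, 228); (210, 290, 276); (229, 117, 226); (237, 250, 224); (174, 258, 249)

5

(26,23,17): 17²+23² = 818 > 676 = 26² → acute
(293,106,228): 106²+228² = 63220 < 85849 = 293² → obtuse
(210,290,276): 210²+276² = 120276 > 84100 = 290² → acute
(229,117,226): 117²+226² = 64765 > 52441 = 229² → acute
(237,250,224): 224²+237² = 106345 > 62500 = 250² → acute
(174,258,249): 174²+249² = 92277 > 66564 = 258² → acute
5 of the 6 are acute.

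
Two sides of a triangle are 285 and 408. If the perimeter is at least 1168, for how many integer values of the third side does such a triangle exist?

Triangle inequality: 123 < x < 693. Perimeter ≥ 1168 gives x ≥ 1168 − 285 − 408 = 475.
So 475 ≤ x < 693; integers 475 through 692: 218 values.

218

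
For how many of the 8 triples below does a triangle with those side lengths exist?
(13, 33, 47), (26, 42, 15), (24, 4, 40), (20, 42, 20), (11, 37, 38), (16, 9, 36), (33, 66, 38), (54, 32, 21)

(13,33,47): 13+33 ≤ 47 → not valid
(15,26,42): 15+26 ≤ 42 → not valid
(4,24,40): 4+24 ≤ 40 → not valid
(20,20,42): 20+20 ≤ 42 → not valid
(11,37,38): 11+37 > 38 → valid
(9,16,36): 9+16 ≤ 36 → not valid
(33,38,66): 33+38 > 66 → valid
(21,32,54): 21+32 ≤ 54 → not valid
2 of the 8 triples form a triangle.

2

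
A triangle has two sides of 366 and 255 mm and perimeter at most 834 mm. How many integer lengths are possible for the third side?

102

Triangle inequality: 111 < x < 621. Perimeter ≤ 834 gives x ≤ 834 − 366 − 255 = 213.
So 111 < x ≤ 213; integers 112 through 213: 102 values.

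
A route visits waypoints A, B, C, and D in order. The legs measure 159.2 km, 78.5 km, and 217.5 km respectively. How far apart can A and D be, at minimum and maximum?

The maximum is all hops collinear in one direction: 159.2 + 78.5 + 217.5 = 455.2.
The longest hop is 217.5; the others sum to 237.7. Since 217.5 ≤ 237.7, the path can fold back on itself completely, so the minimum distance is 0.

0 ≤ AD ≤ 455.2 km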